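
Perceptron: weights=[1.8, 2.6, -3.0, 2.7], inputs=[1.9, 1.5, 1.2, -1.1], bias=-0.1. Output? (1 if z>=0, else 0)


z = w . x + b
= 1.8*1.9 + 2.6*1.5 + -3.0*1.2 + 2.7*-1.1 + -0.1
= 3.42 + 3.9 + -3.6 + -2.97 + -0.1
= 0.75 + -0.1
= 0.65
Since z = 0.65 >= 0, output = 1

1


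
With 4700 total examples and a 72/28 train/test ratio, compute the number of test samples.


Train samples = 4700 * 72% = 3384
Test samples = 4700 - 3384
= 1316

1316


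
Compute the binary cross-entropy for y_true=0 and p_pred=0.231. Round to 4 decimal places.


For y=0: Loss = -log(1-p)
= -log(1 - 0.231)
= -log(0.769)
= -(-0.2627)
= 0.2627

0.2627


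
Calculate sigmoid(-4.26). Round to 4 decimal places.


sigmoid(z) = 1 / (1 + exp(-z))
exp(-(-4.26)) = exp(4.26) = 70.81
1 + 70.81 = 71.81
1 / 71.81 = 0.0139

0.0139


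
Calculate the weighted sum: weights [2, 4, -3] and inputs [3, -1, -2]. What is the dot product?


Element-wise products:
2 * 3 = 6
4 * -1 = -4
-3 * -2 = 6
Sum = 6 + -4 + 6
= 8

8


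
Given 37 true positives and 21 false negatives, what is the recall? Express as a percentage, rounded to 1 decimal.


Recall = TP / (TP + FN) * 100
= 37 / (37 + 21)
= 37 / 58
= 0.6379
= 63.8%

63.8


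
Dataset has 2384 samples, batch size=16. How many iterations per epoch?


Iterations per epoch = dataset_size / batch_size
= 2384 / 16
= 149

149


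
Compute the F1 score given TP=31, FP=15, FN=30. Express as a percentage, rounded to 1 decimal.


Precision = TP / (TP + FP) = 31 / 46 = 0.6739
Recall = TP / (TP + FN) = 31 / 61 = 0.5082
F1 = 2 * P * R / (P + R)
= 2 * 0.6739 * 0.5082 / (0.6739 + 0.5082)
= 0.685 / 1.1821
= 0.5794
As percentage: 57.9%

57.9


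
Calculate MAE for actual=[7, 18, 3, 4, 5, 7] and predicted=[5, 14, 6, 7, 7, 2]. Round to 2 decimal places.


Absolute errors: [2, 4, 3, 3, 2, 5]
Sum of absolute errors = 19
MAE = 19 / 6 = 3.17

3.17


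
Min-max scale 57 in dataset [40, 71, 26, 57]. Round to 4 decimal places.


Min = 26, Max = 71
Range = 71 - 26 = 45
Scaled = (x - min) / (max - min)
= (57 - 26) / 45
= 31 / 45
= 0.6889

0.6889


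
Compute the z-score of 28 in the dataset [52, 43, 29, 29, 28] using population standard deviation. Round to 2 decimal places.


Mean = (52 + 43 + 29 + 29 + 28) / 5 = 36.2
Variance = sum((x_i - mean)^2) / n = 93.36
Std = sqrt(93.36) = 9.6623
Z = (x - mean) / std
= (28 - 36.2) / 9.6623
= -8.2 / 9.6623
= -0.85

-0.85


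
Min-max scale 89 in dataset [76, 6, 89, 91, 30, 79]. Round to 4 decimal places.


Min = 6, Max = 91
Range = 91 - 6 = 85
Scaled = (x - min) / (max - min)
= (89 - 6) / 85
= 83 / 85
= 0.9765

0.9765


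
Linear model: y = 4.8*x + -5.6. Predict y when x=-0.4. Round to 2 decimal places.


y = 4.8 * -0.4 + (-5.6)
= -1.92 + (-5.6)
= -7.52

-7.52


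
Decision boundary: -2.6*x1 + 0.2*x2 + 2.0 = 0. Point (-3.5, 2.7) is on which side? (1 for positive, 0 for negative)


Compute -2.6 * -3.5 + 0.2 * 2.7 + 2.0
= 9.1 + 0.54 + 2.0
= 11.64
Since 11.64 >= 0, the point is on the positive side.

1


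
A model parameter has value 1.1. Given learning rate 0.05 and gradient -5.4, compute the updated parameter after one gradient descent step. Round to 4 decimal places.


w_new = w_old - lr * gradient
= 1.1 - 0.05 * -5.4
= 1.1 - (-0.27)
= 1.3700

1.3700


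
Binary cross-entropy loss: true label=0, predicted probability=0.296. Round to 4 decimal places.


For y=0: Loss = -log(1-p)
= -log(1 - 0.296)
= -log(0.704)
= -(-0.351)
= 0.3510

0.3510


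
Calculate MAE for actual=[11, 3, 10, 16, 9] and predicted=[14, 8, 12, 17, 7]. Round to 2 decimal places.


Absolute errors: [3, 5, 2, 1, 2]
Sum of absolute errors = 13
MAE = 13 / 5 = 2.60

2.60


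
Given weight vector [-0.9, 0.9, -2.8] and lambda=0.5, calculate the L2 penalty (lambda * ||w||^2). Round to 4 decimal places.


Squaring each weight:
(-0.9)^2 = 0.81
0.9^2 = 0.81
(-2.8)^2 = 7.84
Sum of squares = 9.46
Penalty = 0.5 * 9.46 = 4.7300

4.7300


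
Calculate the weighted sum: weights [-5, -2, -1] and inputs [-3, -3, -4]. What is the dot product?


Element-wise products:
-5 * -3 = 15
-2 * -3 = 6
-1 * -4 = 4
Sum = 15 + 6 + 4
= 25

25


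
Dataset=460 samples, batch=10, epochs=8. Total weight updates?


Iterations per epoch = 460 / 10 = 46
Total updates = iterations_per_epoch * epochs
= 46 * 8
= 368

368


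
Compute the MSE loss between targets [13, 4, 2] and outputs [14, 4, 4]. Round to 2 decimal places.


Differences: [-1, 0, -2]
Squared errors: [1, 0, 4]
Sum of squared errors = 5
MSE = 5 / 3 = 1.67

1.67


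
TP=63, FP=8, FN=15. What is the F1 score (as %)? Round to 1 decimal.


Precision = TP / (TP + FP) = 63 / 71 = 0.8873
Recall = TP / (TP + FN) = 63 / 78 = 0.8077
F1 = 2 * P * R / (P + R)
= 2 * 0.8873 * 0.8077 / (0.8873 + 0.8077)
= 1.4334 / 1.695
= 0.8456
As percentage: 84.6%

84.6


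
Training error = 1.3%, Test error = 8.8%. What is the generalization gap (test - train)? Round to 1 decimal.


Generalization gap = test_error - train_error
= 8.8 - 1.3
= 7.5%
A moderate gap.

7.5


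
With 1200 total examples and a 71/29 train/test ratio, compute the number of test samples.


Train samples = 1200 * 71% = 852
Test samples = 1200 - 852
= 348

348


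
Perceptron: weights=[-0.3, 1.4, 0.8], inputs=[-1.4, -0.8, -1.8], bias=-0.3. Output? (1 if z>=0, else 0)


z = w . x + b
= -0.3*-1.4 + 1.4*-0.8 + 0.8*-1.8 + -0.3
= 0.42 + -1.12 + -1.44 + -0.3
= -2.14 + -0.3
= -2.44
Since z = -2.44 < 0, output = 0

0


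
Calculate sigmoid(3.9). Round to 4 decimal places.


sigmoid(z) = 1 / (1 + exp(-z))
exp(-(3.9)) = exp(-3.9) = 0.0202
1 + 0.0202 = 1.0202
1 / 1.0202 = 0.9802

0.9802


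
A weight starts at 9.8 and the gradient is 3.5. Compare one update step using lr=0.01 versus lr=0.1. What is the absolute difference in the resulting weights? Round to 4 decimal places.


With lr=0.01: w_new = 9.8 - 0.01 * 3.5 = 9.765
With lr=0.1: w_new = 9.8 - 0.1 * 3.5 = 9.45
Absolute difference = |9.765 - 9.45|
= 0.3150

0.3150


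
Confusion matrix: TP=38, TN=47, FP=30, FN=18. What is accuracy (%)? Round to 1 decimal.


Accuracy = (TP + TN) / (TP + TN + FP + FN) * 100
= (38 + 47) / (38 + 47 + 30 + 18)
= 85 / 133
= 0.6391
= 63.9%

63.9


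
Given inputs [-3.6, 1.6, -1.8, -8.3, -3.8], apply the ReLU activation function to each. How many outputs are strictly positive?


ReLU(x) = max(0, x) for each element:
ReLU(-3.6) = 0
ReLU(1.6) = 1.6
ReLU(-1.8) = 0
ReLU(-8.3) = 0
ReLU(-3.8) = 0
Active neurons (>0): 1

1


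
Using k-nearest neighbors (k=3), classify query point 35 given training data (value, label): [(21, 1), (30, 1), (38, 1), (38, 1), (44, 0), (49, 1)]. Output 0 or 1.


Distances from query 35:
Point 38 (class 1): distance = 3
Point 38 (class 1): distance = 3
Point 30 (class 1): distance = 5
K=3 nearest neighbors: classes = [1, 1, 1]
Votes for class 1: 3 / 3
Majority vote => class 1

1


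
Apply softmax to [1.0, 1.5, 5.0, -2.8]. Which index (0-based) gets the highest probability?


Softmax is a monotonic transformation, so it preserves the argmax.
We need to find the index of the maximum logit.
Index 0: 1.0
Index 1: 1.5
Index 2: 5.0
Index 3: -2.8
Maximum logit = 5.0 at index 2

2


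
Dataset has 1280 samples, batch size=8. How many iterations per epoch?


Iterations per epoch = dataset_size / batch_size
= 1280 / 8
= 160

160


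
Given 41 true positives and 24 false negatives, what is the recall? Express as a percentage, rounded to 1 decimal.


Recall = TP / (TP + FN) * 100
= 41 / (41 + 24)
= 41 / 65
= 0.6308
= 63.1%

63.1


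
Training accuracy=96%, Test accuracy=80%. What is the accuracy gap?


Gap = train_accuracy - test_accuracy
= 96 - 80
= 16%
This gap suggests the model is overfitting.

16


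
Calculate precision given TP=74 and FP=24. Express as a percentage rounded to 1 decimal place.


Precision = TP / (TP + FP) * 100
= 74 / (74 + 24)
= 74 / 98
= 0.7551
= 75.5%

75.5


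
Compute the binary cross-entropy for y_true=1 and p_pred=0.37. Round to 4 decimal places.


For y=1: Loss = -log(p)
= -log(0.37)
= -(-0.9943)
= 0.9943

0.9943


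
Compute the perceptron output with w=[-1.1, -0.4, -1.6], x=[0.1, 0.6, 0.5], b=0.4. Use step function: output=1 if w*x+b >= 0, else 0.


z = w . x + b
= -1.1*0.1 + -0.4*0.6 + -1.6*0.5 + 0.4
= -0.11 + -0.24 + -0.8 + 0.4
= -1.15 + 0.4
= -0.75
Since z = -0.75 < 0, output = 0

0


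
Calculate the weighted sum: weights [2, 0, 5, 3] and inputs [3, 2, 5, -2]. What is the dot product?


Element-wise products:
2 * 3 = 6
0 * 2 = 0
5 * 5 = 25
3 * -2 = -6
Sum = 6 + 0 + 25 + -6
= 25

25


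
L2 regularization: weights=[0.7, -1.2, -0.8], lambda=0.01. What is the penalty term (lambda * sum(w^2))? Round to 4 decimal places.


Squaring each weight:
0.7^2 = 0.49
(-1.2)^2 = 1.44
(-0.8)^2 = 0.64
Sum of squares = 2.57
Penalty = 0.01 * 2.57 = 0.0257

0.0257


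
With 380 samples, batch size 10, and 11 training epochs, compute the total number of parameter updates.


Iterations per epoch = 380 / 10 = 38
Total updates = iterations_per_epoch * epochs
= 38 * 11
= 418

418


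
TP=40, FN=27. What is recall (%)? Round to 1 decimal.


Recall = TP / (TP + FN) * 100
= 40 / (40 + 27)
= 40 / 67
= 0.597
= 59.7%

59.7


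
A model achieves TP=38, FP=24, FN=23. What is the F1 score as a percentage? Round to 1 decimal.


Precision = TP / (TP + FP) = 38 / 62 = 0.6129
Recall = TP / (TP + FN) = 38 / 61 = 0.623
F1 = 2 * P * R / (P + R)
= 2 * 0.6129 * 0.623 / (0.6129 + 0.623)
= 0.7636 / 1.2359
= 0.6179
As percentage: 61.8%

61.8


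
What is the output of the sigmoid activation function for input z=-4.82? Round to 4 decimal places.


sigmoid(z) = 1 / (1 + exp(-z))
exp(-(-4.82)) = exp(4.82) = 123.9651
1 + 123.9651 = 124.9651
1 / 124.9651 = 0.0080

0.0080


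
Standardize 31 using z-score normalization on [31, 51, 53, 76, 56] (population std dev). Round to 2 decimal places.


Mean = (31 + 51 + 53 + 76 + 56) / 5 = 53.4
Variance = sum((x_i - mean)^2) / n = 205.04
Std = sqrt(205.04) = 14.3192
Z = (x - mean) / std
= (31 - 53.4) / 14.3192
= -22.4 / 14.3192
= -1.56

-1.56


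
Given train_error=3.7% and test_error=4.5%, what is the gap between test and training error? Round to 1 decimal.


Generalization gap = test_error - train_error
= 4.5 - 3.7
= 0.8%
A small gap suggests good generalization.

0.8


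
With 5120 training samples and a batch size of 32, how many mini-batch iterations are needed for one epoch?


Iterations per epoch = dataset_size / batch_size
= 5120 / 32
= 160

160


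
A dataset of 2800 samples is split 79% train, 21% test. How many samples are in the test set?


Train samples = 2800 * 79% = 2212
Test samples = 2800 - 2212
= 588

588


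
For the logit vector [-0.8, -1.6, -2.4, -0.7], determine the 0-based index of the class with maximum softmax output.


Softmax is a monotonic transformation, so it preserves the argmax.
We need to find the index of the maximum logit.
Index 0: -0.8
Index 1: -1.6
Index 2: -2.4
Index 3: -0.7
Maximum logit = -0.7 at index 3

3


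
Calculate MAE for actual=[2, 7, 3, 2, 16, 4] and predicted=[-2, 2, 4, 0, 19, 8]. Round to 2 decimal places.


Absolute errors: [4, 5, 1, 2, 3, 4]
Sum of absolute errors = 19
MAE = 19 / 6 = 3.17

3.17


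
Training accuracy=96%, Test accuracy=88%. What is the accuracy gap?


Gap = train_accuracy - test_accuracy
= 96 - 88
= 8%
This moderate gap may indicate mild overfitting.

8


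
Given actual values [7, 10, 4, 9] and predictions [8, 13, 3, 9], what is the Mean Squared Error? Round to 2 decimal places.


Differences: [-1, -3, 1, 0]
Squared errors: [1, 9, 1, 0]
Sum of squared errors = 11
MSE = 11 / 4 = 2.75

2.75


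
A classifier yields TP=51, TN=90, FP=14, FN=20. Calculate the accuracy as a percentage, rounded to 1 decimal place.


Accuracy = (TP + TN) / (TP + TN + FP + FN) * 100
= (51 + 90) / (51 + 90 + 14 + 20)
= 141 / 175
= 0.8057
= 80.6%

80.6


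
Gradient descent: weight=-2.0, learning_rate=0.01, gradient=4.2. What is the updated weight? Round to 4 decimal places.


w_new = w_old - lr * gradient
= -2.0 - 0.01 * 4.2
= -2.0 - (0.042)
= -2.0420

-2.0420


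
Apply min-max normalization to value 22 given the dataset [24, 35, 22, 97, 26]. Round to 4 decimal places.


Min = 22, Max = 97
Range = 97 - 22 = 75
Scaled = (x - min) / (max - min)
= (22 - 22) / 75
= 0 / 75
= 0.0000

0.0000


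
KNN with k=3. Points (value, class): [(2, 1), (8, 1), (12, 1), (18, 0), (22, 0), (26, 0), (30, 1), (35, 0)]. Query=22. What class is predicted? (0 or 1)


Distances from query 22:
Point 22 (class 0): distance = 0
Point 18 (class 0): distance = 4
Point 26 (class 0): distance = 4
K=3 nearest neighbors: classes = [0, 0, 0]
Votes for class 1: 0 / 3
Majority vote => class 0

0


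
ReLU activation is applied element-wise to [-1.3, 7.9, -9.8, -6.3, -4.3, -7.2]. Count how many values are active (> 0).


ReLU(x) = max(0, x) for each element:
ReLU(-1.3) = 0
ReLU(7.9) = 7.9
ReLU(-9.8) = 0
ReLU(-6.3) = 0
ReLU(-4.3) = 0
ReLU(-7.2) = 0
Active neurons (>0): 1

1


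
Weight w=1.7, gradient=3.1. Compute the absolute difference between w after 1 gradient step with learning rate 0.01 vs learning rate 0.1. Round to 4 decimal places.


With lr=0.01: w_new = 1.7 - 0.01 * 3.1 = 1.669
With lr=0.1: w_new = 1.7 - 0.1 * 3.1 = 1.39
Absolute difference = |1.669 - 1.39|
= 0.2790

0.2790


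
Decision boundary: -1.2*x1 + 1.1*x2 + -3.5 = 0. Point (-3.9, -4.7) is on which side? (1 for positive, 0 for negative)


Compute -1.2 * -3.9 + 1.1 * -4.7 + -3.5
= 4.68 + -5.17 + -3.5
= -3.99
Since -3.99 < 0, the point is on the negative side.

0


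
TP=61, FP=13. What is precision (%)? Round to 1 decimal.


Precision = TP / (TP + FP) * 100
= 61 / (61 + 13)
= 61 / 74
= 0.8243
= 82.4%

82.4


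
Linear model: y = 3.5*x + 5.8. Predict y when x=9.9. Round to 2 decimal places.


y = 3.5 * 9.9 + (5.8)
= 34.65 + (5.8)
= 40.45

40.45


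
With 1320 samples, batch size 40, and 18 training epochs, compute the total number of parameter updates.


Iterations per epoch = 1320 / 40 = 33
Total updates = iterations_per_epoch * epochs
= 33 * 18
= 594

594


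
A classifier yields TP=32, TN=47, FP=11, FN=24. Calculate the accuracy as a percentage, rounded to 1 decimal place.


Accuracy = (TP + TN) / (TP + TN + FP + FN) * 100
= (32 + 47) / (32 + 47 + 11 + 24)
= 79 / 114
= 0.693
= 69.3%

69.3


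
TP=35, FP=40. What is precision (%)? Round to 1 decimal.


Precision = TP / (TP + FP) * 100
= 35 / (35 + 40)
= 35 / 75
= 0.4667
= 46.7%

46.7


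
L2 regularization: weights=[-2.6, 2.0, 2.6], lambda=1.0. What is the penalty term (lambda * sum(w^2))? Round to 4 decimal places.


Squaring each weight:
(-2.6)^2 = 6.76
2.0^2 = 4.0
2.6^2 = 6.76
Sum of squares = 17.52
Penalty = 1.0 * 17.52 = 17.5200

17.5200


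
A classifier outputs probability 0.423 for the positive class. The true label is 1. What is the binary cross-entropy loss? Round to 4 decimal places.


For y=1: Loss = -log(p)
= -log(0.423)
= -(-0.8604)
= 0.8604

0.8604


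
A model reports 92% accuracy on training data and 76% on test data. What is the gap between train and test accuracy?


Gap = train_accuracy - test_accuracy
= 92 - 76
= 16%
This gap suggests the model is overfitting.

16


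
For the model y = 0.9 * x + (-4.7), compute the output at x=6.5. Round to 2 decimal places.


y = 0.9 * 6.5 + (-4.7)
= 5.85 + (-4.7)
= 1.15

1.15


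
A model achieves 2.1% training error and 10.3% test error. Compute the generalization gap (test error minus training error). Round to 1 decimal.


Generalization gap = test_error - train_error
= 10.3 - 2.1
= 8.2%
A moderate gap.

8.2


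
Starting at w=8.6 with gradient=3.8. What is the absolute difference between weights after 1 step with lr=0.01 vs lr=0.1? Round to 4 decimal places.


With lr=0.01: w_new = 8.6 - 0.01 * 3.8 = 8.562
With lr=0.1: w_new = 8.6 - 0.1 * 3.8 = 8.22
Absolute difference = |8.562 - 8.22|
= 0.3420

0.3420


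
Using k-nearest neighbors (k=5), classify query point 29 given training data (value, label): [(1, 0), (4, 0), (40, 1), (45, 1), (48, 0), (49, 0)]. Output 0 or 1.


Distances from query 29:
Point 40 (class 1): distance = 11
Point 45 (class 1): distance = 16
Point 48 (class 0): distance = 19
Point 49 (class 0): distance = 20
Point 4 (class 0): distance = 25
K=5 nearest neighbors: classes = [1, 1, 0, 0, 0]
Votes for class 1: 2 / 5
Majority vote => class 0

0


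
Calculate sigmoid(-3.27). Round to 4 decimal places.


sigmoid(z) = 1 / (1 + exp(-z))
exp(-(-3.27)) = exp(3.27) = 26.3113
1 + 26.3113 = 27.3113
1 / 27.3113 = 0.0366

0.0366


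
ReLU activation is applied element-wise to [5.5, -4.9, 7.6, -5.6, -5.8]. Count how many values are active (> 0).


ReLU(x) = max(0, x) for each element:
ReLU(5.5) = 5.5
ReLU(-4.9) = 0
ReLU(7.6) = 7.6
ReLU(-5.6) = 0
ReLU(-5.8) = 0
Active neurons (>0): 2

2


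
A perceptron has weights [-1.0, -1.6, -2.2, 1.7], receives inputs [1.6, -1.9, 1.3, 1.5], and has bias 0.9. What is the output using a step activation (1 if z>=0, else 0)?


z = w . x + b
= -1.0*1.6 + -1.6*-1.9 + -2.2*1.3 + 1.7*1.5 + 0.9
= -1.6 + 3.04 + -2.86 + 2.55 + 0.9
= 1.13 + 0.9
= 2.03
Since z = 2.03 >= 0, output = 1

1


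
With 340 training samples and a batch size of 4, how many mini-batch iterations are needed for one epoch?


Iterations per epoch = dataset_size / batch_size
= 340 / 4
= 85

85


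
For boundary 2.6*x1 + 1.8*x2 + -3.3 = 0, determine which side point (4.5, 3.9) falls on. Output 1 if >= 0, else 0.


Compute 2.6 * 4.5 + 1.8 * 3.9 + -3.3
= 11.7 + 7.02 + -3.3
= 15.42
Since 15.42 >= 0, the point is on the positive side.

1


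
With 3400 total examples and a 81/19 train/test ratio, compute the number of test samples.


Train samples = 3400 * 81% = 2754
Test samples = 3400 - 2754
= 646

646


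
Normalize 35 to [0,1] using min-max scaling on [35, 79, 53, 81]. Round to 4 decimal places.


Min = 35, Max = 81
Range = 81 - 35 = 46
Scaled = (x - min) / (max - min)
= (35 - 35) / 46
= 0 / 46
= 0.0000

0.0000


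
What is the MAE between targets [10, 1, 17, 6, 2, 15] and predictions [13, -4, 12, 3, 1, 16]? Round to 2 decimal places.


Absolute errors: [3, 5, 5, 3, 1, 1]
Sum of absolute errors = 18
MAE = 18 / 6 = 3.00

3.00


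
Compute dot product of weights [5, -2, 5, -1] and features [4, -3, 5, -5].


Element-wise products:
5 * 4 = 20
-2 * -3 = 6
5 * 5 = 25
-1 * -5 = 5
Sum = 20 + 6 + 25 + 5
= 56

56


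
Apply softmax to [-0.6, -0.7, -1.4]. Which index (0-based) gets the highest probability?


Softmax is a monotonic transformation, so it preserves the argmax.
We need to find the index of the maximum logit.
Index 0: -0.6
Index 1: -0.7
Index 2: -1.4
Maximum logit = -0.6 at index 0

0


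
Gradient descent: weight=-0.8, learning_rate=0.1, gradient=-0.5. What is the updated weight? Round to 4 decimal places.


w_new = w_old - lr * gradient
= -0.8 - 0.1 * -0.5
= -0.8 - (-0.05)
= -0.7500

-0.7500


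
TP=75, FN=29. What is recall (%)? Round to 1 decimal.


Recall = TP / (TP + FN) * 100
= 75 / (75 + 29)
= 75 / 104
= 0.7212
= 72.1%

72.1


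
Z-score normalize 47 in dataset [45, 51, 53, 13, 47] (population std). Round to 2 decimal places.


Mean = (45 + 51 + 53 + 13 + 47) / 5 = 41.8
Variance = sum((x_i - mean)^2) / n = 215.36
Std = sqrt(215.36) = 14.6751
Z = (x - mean) / std
= (47 - 41.8) / 14.6751
= 5.2 / 14.6751
= 0.35

0.35


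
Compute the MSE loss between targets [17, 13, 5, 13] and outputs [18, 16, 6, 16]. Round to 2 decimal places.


Differences: [-1, -3, -1, -3]
Squared errors: [1, 9, 1, 9]
Sum of squared errors = 20
MSE = 20 / 4 = 5.00

5.00


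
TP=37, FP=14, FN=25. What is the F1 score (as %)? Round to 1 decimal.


Precision = TP / (TP + FP) = 37 / 51 = 0.7255
Recall = TP / (TP + FN) = 37 / 62 = 0.5968
F1 = 2 * P * R / (P + R)
= 2 * 0.7255 * 0.5968 / (0.7255 + 0.5968)
= 0.8659 / 1.3223
= 0.6549
As percentage: 65.5%

65.5


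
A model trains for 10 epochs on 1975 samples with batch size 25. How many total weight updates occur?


Iterations per epoch = 1975 / 25 = 79
Total updates = iterations_per_epoch * epochs
= 79 * 10
= 790

790


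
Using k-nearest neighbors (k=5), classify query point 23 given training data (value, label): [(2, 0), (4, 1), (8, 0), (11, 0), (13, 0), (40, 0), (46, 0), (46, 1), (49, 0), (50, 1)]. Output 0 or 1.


Distances from query 23:
Point 13 (class 0): distance = 10
Point 11 (class 0): distance = 12
Point 8 (class 0): distance = 15
Point 40 (class 0): distance = 17
Point 4 (class 1): distance = 19
K=5 nearest neighbors: classes = [0, 0, 0, 0, 1]
Votes for class 1: 1 / 5
Majority vote => class 0

0


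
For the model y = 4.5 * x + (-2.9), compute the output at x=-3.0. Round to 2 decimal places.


y = 4.5 * -3.0 + (-2.9)
= -13.5 + (-2.9)
= -16.40

-16.40


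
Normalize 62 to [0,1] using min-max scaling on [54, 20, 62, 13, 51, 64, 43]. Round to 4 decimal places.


Min = 13, Max = 64
Range = 64 - 13 = 51
Scaled = (x - min) / (max - min)
= (62 - 13) / 51
= 49 / 51
= 0.9608

0.9608


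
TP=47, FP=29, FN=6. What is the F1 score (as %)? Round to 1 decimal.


Precision = TP / (TP + FP) = 47 / 76 = 0.6184
Recall = TP / (TP + FN) = 47 / 53 = 0.8868
F1 = 2 * P * R / (P + R)
= 2 * 0.6184 * 0.8868 / (0.6184 + 0.8868)
= 1.0968 / 1.5052
= 0.7287
As percentage: 72.9%

72.9


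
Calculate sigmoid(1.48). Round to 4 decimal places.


sigmoid(z) = 1 / (1 + exp(-z))
exp(-(1.48)) = exp(-1.48) = 0.2276
1 + 0.2276 = 1.2276
1 / 1.2276 = 0.8146

0.8146


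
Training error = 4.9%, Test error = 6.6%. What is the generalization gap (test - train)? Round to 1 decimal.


Generalization gap = test_error - train_error
= 6.6 - 4.9
= 1.7%
A small gap suggests good generalization.

1.7


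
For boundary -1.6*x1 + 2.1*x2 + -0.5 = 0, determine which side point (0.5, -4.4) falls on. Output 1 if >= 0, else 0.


Compute -1.6 * 0.5 + 2.1 * -4.4 + -0.5
= -0.8 + -9.24 + -0.5
= -10.54
Since -10.54 < 0, the point is on the negative side.

0


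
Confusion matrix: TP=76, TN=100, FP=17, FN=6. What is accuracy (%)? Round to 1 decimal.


Accuracy = (TP + TN) / (TP + TN + FP + FN) * 100
= (76 + 100) / (76 + 100 + 17 + 6)
= 176 / 199
= 0.8844
= 88.4%

88.4


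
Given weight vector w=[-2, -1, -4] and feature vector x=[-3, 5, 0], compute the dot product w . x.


Element-wise products:
-2 * -3 = 6
-1 * 5 = -5
-4 * 0 = 0
Sum = 6 + -5 + 0
= 1

1


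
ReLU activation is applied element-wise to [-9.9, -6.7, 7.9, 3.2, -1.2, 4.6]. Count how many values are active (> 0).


ReLU(x) = max(0, x) for each element:
ReLU(-9.9) = 0
ReLU(-6.7) = 0
ReLU(7.9) = 7.9
ReLU(3.2) = 3.2
ReLU(-1.2) = 0
ReLU(4.6) = 4.6
Active neurons (>0): 3

3


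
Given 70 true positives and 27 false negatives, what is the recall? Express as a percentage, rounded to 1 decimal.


Recall = TP / (TP + FN) * 100
= 70 / (70 + 27)
= 70 / 97
= 0.7216
= 72.2%

72.2


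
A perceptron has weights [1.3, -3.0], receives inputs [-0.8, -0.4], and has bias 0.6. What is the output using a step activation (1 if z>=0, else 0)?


z = w . x + b
= 1.3*-0.8 + -3.0*-0.4 + 0.6
= -1.04 + 1.2 + 0.6
= 0.16 + 0.6
= 0.76
Since z = 0.76 >= 0, output = 1

1


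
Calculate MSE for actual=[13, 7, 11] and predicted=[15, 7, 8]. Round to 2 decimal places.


Differences: [-2, 0, 3]
Squared errors: [4, 0, 9]
Sum of squared errors = 13
MSE = 13 / 3 = 4.33

4.33


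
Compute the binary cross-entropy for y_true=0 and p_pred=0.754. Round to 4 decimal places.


For y=0: Loss = -log(1-p)
= -log(1 - 0.754)
= -log(0.246)
= -(-1.4024)
= 1.4024

1.4024


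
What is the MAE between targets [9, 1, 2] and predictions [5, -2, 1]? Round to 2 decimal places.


Absolute errors: [4, 3, 1]
Sum of absolute errors = 8
MAE = 8 / 3 = 2.67

2.67


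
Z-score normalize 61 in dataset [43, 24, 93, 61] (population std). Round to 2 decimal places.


Mean = (43 + 24 + 93 + 61) / 4 = 55.25
Variance = sum((x_i - mean)^2) / n = 646.1875
Std = sqrt(646.1875) = 25.4202
Z = (x - mean) / std
= (61 - 55.25) / 25.4202
= 5.75 / 25.4202
= 0.23

0.23


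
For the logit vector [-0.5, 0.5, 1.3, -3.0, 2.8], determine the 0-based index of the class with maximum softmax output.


Softmax is a monotonic transformation, so it preserves the argmax.
We need to find the index of the maximum logit.
Index 0: -0.5
Index 1: 0.5
Index 2: 1.3
Index 3: -3.0
Index 4: 2.8
Maximum logit = 2.8 at index 4

4


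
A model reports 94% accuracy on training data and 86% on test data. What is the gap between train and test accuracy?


Gap = train_accuracy - test_accuracy
= 94 - 86
= 8%
This moderate gap may indicate mild overfitting.

8


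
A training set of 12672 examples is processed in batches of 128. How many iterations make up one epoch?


Iterations per epoch = dataset_size / batch_size
= 12672 / 128
= 99

99


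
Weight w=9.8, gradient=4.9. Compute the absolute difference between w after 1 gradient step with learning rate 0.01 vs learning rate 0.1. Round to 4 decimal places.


With lr=0.01: w_new = 9.8 - 0.01 * 4.9 = 9.751
With lr=0.1: w_new = 9.8 - 0.1 * 4.9 = 9.31
Absolute difference = |9.751 - 9.31|
= 0.4410

0.4410


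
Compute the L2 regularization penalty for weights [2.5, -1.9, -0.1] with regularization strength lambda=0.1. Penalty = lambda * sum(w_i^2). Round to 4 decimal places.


Squaring each weight:
2.5^2 = 6.25
(-1.9)^2 = 3.61
(-0.1)^2 = 0.01
Sum of squares = 9.87
Penalty = 0.1 * 9.87 = 0.9870

0.9870


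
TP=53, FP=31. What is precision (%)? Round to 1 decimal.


Precision = TP / (TP + FP) * 100
= 53 / (53 + 31)
= 53 / 84
= 0.631
= 63.1%

63.1


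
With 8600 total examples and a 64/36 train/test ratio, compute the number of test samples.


Train samples = 8600 * 64% = 5504
Test samples = 8600 - 5504
= 3096

3096


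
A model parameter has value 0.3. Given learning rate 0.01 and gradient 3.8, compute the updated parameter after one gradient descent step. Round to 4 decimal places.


w_new = w_old - lr * gradient
= 0.3 - 0.01 * 3.8
= 0.3 - (0.038)
= 0.2620

0.2620


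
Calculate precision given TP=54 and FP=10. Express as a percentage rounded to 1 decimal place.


Precision = TP / (TP + FP) * 100
= 54 / (54 + 10)
= 54 / 64
= 0.8438
= 84.4%

84.4


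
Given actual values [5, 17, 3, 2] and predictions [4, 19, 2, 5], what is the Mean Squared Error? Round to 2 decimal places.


Differences: [1, -2, 1, -3]
Squared errors: [1, 4, 1, 9]
Sum of squared errors = 15
MSE = 15 / 4 = 3.75

3.75


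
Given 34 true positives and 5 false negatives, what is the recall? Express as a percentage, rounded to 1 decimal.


Recall = TP / (TP + FN) * 100
= 34 / (34 + 5)
= 34 / 39
= 0.8718
= 87.2%

87.2


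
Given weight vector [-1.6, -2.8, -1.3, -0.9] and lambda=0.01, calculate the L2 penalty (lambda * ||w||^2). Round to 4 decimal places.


Squaring each weight:
(-1.6)^2 = 2.56
(-2.8)^2 = 7.84
(-1.3)^2 = 1.69
(-0.9)^2 = 0.81
Sum of squares = 12.9
Penalty = 0.01 * 12.9 = 0.1290

0.1290


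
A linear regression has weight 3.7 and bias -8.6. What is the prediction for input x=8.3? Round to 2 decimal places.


y = 3.7 * 8.3 + (-8.6)
= 30.71 + (-8.6)
= 22.11

22.11


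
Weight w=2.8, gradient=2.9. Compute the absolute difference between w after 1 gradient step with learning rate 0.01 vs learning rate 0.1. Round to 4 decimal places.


With lr=0.01: w_new = 2.8 - 0.01 * 2.9 = 2.771
With lr=0.1: w_new = 2.8 - 0.1 * 2.9 = 2.51
Absolute difference = |2.771 - 2.51|
= 0.2610

0.2610


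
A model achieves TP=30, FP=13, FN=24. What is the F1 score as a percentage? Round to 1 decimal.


Precision = TP / (TP + FP) = 30 / 43 = 0.6977
Recall = TP / (TP + FN) = 30 / 54 = 0.5556
F1 = 2 * P * R / (P + R)
= 2 * 0.6977 * 0.5556 / (0.6977 + 0.5556)
= 0.7752 / 1.2532
= 0.6186
As percentage: 61.9%

61.9


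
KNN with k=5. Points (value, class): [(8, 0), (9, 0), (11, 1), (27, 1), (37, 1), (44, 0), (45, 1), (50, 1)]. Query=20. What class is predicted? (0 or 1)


Distances from query 20:
Point 27 (class 1): distance = 7
Point 11 (class 1): distance = 9
Point 9 (class 0): distance = 11
Point 8 (class 0): distance = 12
Point 37 (class 1): distance = 17
K=5 nearest neighbors: classes = [1, 1, 0, 0, 1]
Votes for class 1: 3 / 5
Majority vote => class 1

1


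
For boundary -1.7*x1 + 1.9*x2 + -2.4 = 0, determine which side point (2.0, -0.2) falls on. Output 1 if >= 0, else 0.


Compute -1.7 * 2.0 + 1.9 * -0.2 + -2.4
= -3.4 + -0.38 + -2.4
= -6.18
Since -6.18 < 0, the point is on the negative side.

0


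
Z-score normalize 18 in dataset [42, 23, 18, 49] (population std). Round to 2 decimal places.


Mean = (42 + 23 + 18 + 49) / 4 = 33.0
Variance = sum((x_i - mean)^2) / n = 165.5
Std = sqrt(165.5) = 12.8647
Z = (x - mean) / std
= (18 - 33.0) / 12.8647
= -15.0 / 12.8647
= -1.17

-1.17


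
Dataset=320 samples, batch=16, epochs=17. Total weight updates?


Iterations per epoch = 320 / 16 = 20
Total updates = iterations_per_epoch * epochs
= 20 * 17
= 340

340


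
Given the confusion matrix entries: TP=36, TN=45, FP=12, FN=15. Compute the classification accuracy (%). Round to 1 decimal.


Accuracy = (TP + TN) / (TP + TN + FP + FN) * 100
= (36 + 45) / (36 + 45 + 12 + 15)
= 81 / 108
= 0.75
= 75.0%

75.0


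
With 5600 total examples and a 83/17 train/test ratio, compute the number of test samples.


Train samples = 5600 * 83% = 4648
Test samples = 5600 - 4648
= 952

952


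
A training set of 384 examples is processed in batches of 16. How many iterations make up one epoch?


Iterations per epoch = dataset_size / batch_size
= 384 / 16
= 24

24


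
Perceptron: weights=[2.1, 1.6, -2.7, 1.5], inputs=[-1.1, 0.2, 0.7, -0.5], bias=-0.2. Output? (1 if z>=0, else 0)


z = w . x + b
= 2.1*-1.1 + 1.6*0.2 + -2.7*0.7 + 1.5*-0.5 + -0.2
= -2.31 + 0.32 + -1.89 + -0.75 + -0.2
= -4.63 + -0.2
= -4.83
Since z = -4.83 < 0, output = 0

0


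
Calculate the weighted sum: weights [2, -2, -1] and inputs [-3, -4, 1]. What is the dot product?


Element-wise products:
2 * -3 = -6
-2 * -4 = 8
-1 * 1 = -1
Sum = -6 + 8 + -1
= 1

1


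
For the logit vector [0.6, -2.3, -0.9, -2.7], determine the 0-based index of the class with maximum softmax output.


Softmax is a monotonic transformation, so it preserves the argmax.
We need to find the index of the maximum logit.
Index 0: 0.6
Index 1: -2.3
Index 2: -0.9
Index 3: -2.7
Maximum logit = 0.6 at index 0

0


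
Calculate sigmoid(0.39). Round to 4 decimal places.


sigmoid(z) = 1 / (1 + exp(-z))
exp(-(0.39)) = exp(-0.39) = 0.6771
1 + 0.6771 = 1.6771
1 / 1.6771 = 0.5963

0.5963


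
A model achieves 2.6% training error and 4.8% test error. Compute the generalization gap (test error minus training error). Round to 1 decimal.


Generalization gap = test_error - train_error
= 4.8 - 2.6
= 2.2%
A moderate gap.

2.2


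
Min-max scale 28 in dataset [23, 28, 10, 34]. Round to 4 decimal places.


Min = 10, Max = 34
Range = 34 - 10 = 24
Scaled = (x - min) / (max - min)
= (28 - 10) / 24
= 18 / 24
= 0.7500

0.7500


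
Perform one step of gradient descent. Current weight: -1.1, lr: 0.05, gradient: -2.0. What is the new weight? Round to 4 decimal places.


w_new = w_old - lr * gradient
= -1.1 - 0.05 * -2.0
= -1.1 - (-0.1)
= -1.0000

-1.0000


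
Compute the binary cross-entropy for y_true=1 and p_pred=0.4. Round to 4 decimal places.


For y=1: Loss = -log(p)
= -log(0.4)
= -(-0.9163)
= 0.9163

0.9163


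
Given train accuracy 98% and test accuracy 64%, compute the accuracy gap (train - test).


Gap = train_accuracy - test_accuracy
= 98 - 64
= 34%
This large gap strongly indicates overfitting.

34


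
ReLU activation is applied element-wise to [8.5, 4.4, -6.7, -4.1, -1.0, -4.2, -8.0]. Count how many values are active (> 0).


ReLU(x) = max(0, x) for each element:
ReLU(8.5) = 8.5
ReLU(4.4) = 4.4
ReLU(-6.7) = 0
ReLU(-4.1) = 0
ReLU(-1.0) = 0
ReLU(-4.2) = 0
ReLU(-8.0) = 0
Active neurons (>0): 2

2


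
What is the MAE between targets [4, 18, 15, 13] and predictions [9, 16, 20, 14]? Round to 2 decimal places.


Absolute errors: [5, 2, 5, 1]
Sum of absolute errors = 13
MAE = 13 / 4 = 3.25

3.25


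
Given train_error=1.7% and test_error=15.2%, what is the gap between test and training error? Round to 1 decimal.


Generalization gap = test_error - train_error
= 15.2 - 1.7
= 13.5%
A large gap suggests overfitting.

13.5


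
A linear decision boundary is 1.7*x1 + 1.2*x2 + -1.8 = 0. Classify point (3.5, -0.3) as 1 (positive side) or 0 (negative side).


Compute 1.7 * 3.5 + 1.2 * -0.3 + -1.8
= 5.95 + -0.36 + -1.8
= 3.79
Since 3.79 >= 0, the point is on the positive side.

1


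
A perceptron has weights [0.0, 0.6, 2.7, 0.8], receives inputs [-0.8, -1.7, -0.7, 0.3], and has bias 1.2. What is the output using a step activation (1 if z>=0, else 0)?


z = w . x + b
= 0.0*-0.8 + 0.6*-1.7 + 2.7*-0.7 + 0.8*0.3 + 1.2
= -0.0 + -1.02 + -1.89 + 0.24 + 1.2
= -2.67 + 1.2
= -1.47
Since z = -1.47 < 0, output = 0

0


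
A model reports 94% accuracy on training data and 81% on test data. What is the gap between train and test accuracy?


Gap = train_accuracy - test_accuracy
= 94 - 81
= 13%
This gap suggests the model is overfitting.

13


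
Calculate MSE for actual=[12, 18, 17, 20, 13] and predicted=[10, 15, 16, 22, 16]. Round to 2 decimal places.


Differences: [2, 3, 1, -2, -3]
Squared errors: [4, 9, 1, 4, 9]
Sum of squared errors = 27
MSE = 27 / 5 = 5.40

5.40


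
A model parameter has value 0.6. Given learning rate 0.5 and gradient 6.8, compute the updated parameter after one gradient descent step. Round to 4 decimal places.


w_new = w_old - lr * gradient
= 0.6 - 0.5 * 6.8
= 0.6 - (3.4)
= -2.8000

-2.8000


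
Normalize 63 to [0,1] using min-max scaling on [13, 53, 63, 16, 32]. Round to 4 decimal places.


Min = 13, Max = 63
Range = 63 - 13 = 50
Scaled = (x - min) / (max - min)
= (63 - 13) / 50
= 50 / 50
= 1.0000

1.0000


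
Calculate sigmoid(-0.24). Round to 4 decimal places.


sigmoid(z) = 1 / (1 + exp(-z))
exp(-(-0.24)) = exp(0.24) = 1.2712
1 + 1.2712 = 2.2712
1 / 2.2712 = 0.4403

0.4403


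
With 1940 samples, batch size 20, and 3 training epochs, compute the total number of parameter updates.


Iterations per epoch = 1940 / 20 = 97
Total updates = iterations_per_epoch * epochs
= 97 * 3
= 291

291


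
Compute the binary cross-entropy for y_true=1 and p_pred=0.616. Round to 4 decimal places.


For y=1: Loss = -log(p)
= -log(0.616)
= -(-0.4845)
= 0.4845

0.4845


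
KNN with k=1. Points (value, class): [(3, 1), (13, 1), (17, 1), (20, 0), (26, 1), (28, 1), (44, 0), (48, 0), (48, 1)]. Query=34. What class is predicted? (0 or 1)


Distances from query 34:
Point 28 (class 1): distance = 6
K=1 nearest neighbors: classes = [1]
Votes for class 1: 1 / 1
Majority vote => class 1

1


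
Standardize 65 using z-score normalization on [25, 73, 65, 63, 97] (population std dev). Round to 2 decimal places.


Mean = (25 + 73 + 65 + 63 + 97) / 5 = 64.6
Variance = sum((x_i - mean)^2) / n = 538.24
Std = sqrt(538.24) = 23.2
Z = (x - mean) / std
= (65 - 64.6) / 23.2
= 0.4 / 23.2
= 0.02

0.02


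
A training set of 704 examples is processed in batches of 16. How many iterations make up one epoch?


Iterations per epoch = dataset_size / batch_size
= 704 / 16
= 44

44


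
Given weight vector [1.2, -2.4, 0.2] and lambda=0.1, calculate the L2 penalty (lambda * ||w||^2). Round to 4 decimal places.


Squaring each weight:
1.2^2 = 1.44
(-2.4)^2 = 5.76
0.2^2 = 0.04
Sum of squares = 7.24
Penalty = 0.1 * 7.24 = 0.7240

0.7240


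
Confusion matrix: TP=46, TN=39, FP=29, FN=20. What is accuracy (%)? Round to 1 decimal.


Accuracy = (TP + TN) / (TP + TN + FP + FN) * 100
= (46 + 39) / (46 + 39 + 29 + 20)
= 85 / 134
= 0.6343
= 63.4%

63.4


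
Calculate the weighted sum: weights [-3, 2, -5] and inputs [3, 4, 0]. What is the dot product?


Element-wise products:
-3 * 3 = -9
2 * 4 = 8
-5 * 0 = 0
Sum = -9 + 8 + 0
= -1

-1


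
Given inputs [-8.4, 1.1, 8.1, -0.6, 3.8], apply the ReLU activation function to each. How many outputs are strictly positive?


ReLU(x) = max(0, x) for each element:
ReLU(-8.4) = 0
ReLU(1.1) = 1.1
ReLU(8.1) = 8.1
ReLU(-0.6) = 0
ReLU(3.8) = 3.8
Active neurons (>0): 3

3


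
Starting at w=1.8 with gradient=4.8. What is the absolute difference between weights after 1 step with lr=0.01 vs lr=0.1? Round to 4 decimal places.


With lr=0.01: w_new = 1.8 - 0.01 * 4.8 = 1.752
With lr=0.1: w_new = 1.8 - 0.1 * 4.8 = 1.32
Absolute difference = |1.752 - 1.32|
= 0.4320

0.4320


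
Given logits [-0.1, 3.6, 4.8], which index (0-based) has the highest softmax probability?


Softmax is a monotonic transformation, so it preserves the argmax.
We need to find the index of the maximum logit.
Index 0: -0.1
Index 1: 3.6
Index 2: 4.8
Maximum logit = 4.8 at index 2

2


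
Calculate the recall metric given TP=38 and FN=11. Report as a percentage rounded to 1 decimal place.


Recall = TP / (TP + FN) * 100
= 38 / (38 + 11)
= 38 / 49
= 0.7755
= 77.6%

77.6


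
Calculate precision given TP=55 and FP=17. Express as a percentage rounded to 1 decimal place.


Precision = TP / (TP + FP) * 100
= 55 / (55 + 17)
= 55 / 72
= 0.7639
= 76.4%

76.4


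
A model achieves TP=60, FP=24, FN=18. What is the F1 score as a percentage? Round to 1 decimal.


Precision = TP / (TP + FP) = 60 / 84 = 0.7143
Recall = TP / (TP + FN) = 60 / 78 = 0.7692
F1 = 2 * P * R / (P + R)
= 2 * 0.7143 * 0.7692 / (0.7143 + 0.7692)
= 1.0989 / 1.4835
= 0.7407
As percentage: 74.1%

74.1


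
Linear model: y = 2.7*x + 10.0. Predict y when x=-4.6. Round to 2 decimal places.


y = 2.7 * -4.6 + (10.0)
= -12.42 + (10.0)
= -2.42

-2.42


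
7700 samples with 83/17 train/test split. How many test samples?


Train samples = 7700 * 83% = 6391
Test samples = 7700 - 6391
= 1309

1309


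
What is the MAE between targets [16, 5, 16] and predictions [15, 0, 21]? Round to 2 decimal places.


Absolute errors: [1, 5, 5]
Sum of absolute errors = 11
MAE = 11 / 3 = 3.67

3.67


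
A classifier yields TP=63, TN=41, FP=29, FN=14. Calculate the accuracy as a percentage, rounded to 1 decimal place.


Accuracy = (TP + TN) / (TP + TN + FP + FN) * 100
= (63 + 41) / (63 + 41 + 29 + 14)
= 104 / 147
= 0.7075
= 70.7%

70.7


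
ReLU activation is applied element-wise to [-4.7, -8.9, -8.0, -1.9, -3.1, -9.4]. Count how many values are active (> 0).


ReLU(x) = max(0, x) for each element:
ReLU(-4.7) = 0
ReLU(-8.9) = 0
ReLU(-8.0) = 0
ReLU(-1.9) = 0
ReLU(-3.1) = 0
ReLU(-9.4) = 0
Active neurons (>0): 0

0


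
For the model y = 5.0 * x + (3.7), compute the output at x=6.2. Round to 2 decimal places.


y = 5.0 * 6.2 + (3.7)
= 31.0 + (3.7)
= 34.70

34.70


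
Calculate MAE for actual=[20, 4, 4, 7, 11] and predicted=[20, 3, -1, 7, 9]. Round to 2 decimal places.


Absolute errors: [0, 1, 5, 0, 2]
Sum of absolute errors = 8
MAE = 8 / 5 = 1.60

1.60


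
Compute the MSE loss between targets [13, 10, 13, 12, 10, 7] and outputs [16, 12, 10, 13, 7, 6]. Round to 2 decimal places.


Differences: [-3, -2, 3, -1, 3, 1]
Squared errors: [9, 4, 9, 1, 9, 1]
Sum of squared errors = 33
MSE = 33 / 6 = 5.50

5.50


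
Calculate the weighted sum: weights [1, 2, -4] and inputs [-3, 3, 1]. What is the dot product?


Element-wise products:
1 * -3 = -3
2 * 3 = 6
-4 * 1 = -4
Sum = -3 + 6 + -4
= -1

-1


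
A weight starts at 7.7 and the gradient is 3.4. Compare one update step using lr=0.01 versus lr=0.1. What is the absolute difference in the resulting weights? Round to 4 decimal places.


With lr=0.01: w_new = 7.7 - 0.01 * 3.4 = 7.666
With lr=0.1: w_new = 7.7 - 0.1 * 3.4 = 7.36
Absolute difference = |7.666 - 7.36|
= 0.3060

0.3060
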